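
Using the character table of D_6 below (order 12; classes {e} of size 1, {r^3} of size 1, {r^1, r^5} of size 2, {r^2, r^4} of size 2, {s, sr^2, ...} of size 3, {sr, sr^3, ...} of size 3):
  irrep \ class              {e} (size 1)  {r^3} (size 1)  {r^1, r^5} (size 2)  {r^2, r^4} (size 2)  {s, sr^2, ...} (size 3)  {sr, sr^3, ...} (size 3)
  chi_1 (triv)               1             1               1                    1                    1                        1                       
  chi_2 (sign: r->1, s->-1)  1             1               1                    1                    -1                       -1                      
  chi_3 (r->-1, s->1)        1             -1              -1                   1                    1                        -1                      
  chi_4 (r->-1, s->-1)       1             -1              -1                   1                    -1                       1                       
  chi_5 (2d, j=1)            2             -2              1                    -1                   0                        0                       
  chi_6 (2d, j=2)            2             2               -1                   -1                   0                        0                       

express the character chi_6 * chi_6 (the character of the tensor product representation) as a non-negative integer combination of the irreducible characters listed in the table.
chi_6 tensor chi_6 = chi_1 + chi_2 + chi_6 (all other irreducibles have multiplicity 0).

The character of a tensor product is the pointwise product (chi_6 * chi_6)(C) = chi_6(C) * chi_6(C):
  {e}: (2)*(2), {r^3}: (2)*(2), {r^1, r^5}: (-1)*(-1), {r^2, r^4}: (-1)*(-1), {s, sr^2, ...}: (0)*(0), {sr, sr^3, ...}: (0)*(0)
so (chi_6 * chi_6) takes values
  {e} -> 4, {r^3} -> 4, {r^1, r^5} -> 1, {r^2, r^4} -> 1, {s, sr^2, ...} -> 0, {sr, sr^3, ...} -> 0.
Now take the inner product of this character with each irreducible chi from the table, <chi_6*chi_6, chi> = (1/12) sum_C |C| (chi_6*chi_6)(C) conj(chi(C)):
  <chi_6*chi_6, chi_1> = (1/12)[1*(4)*conj(1) + 1*(4)*conj(1) + 2*(1)*conj(1) + 2*(1)*conj(1) + 3*(0)*conj(1) + 3*(0)*conj(1)]
      = (1/12)[(4) + (4) + (2) + (2) + (0) + (0)] = 12/12 = 1
  <chi_6*chi_6, chi_2> = (1/12)[1*(4)*conj(1) + 1*(4)*conj(1) + 2*(1)*conj(1) + 2*(1)*conj(1) + 3*(0)*conj(-1) + 3*(0)*conj(-1)]
      = (1/12)[(4) + (4) + (2) + (2) + (0) + (0)] = 12/12 = 1
  <chi_6*chi_6, chi_3> = (1/12)[1*(4)*conj(1) + 1*(4)*conj(-1) + 2*(1)*conj(-1) + 2*(1)*conj(1) + 3*(0)*conj(1) + 3*(0)*conj(-1)]
      = (1/12)[(4) + (-4) + (-2) + (2) + (0) + (0)] = 0/12 = 0
  <chi_6*chi_6, chi_4> = (1/12)[1*(4)*conj(1) + 1*(4)*conj(-1) + 2*(1)*conj(-1) + 2*(1)*conj(1) + 3*(0)*conj(-1) + 3*(0)*conj(1)]
      = (1/12)[(4) + (-4) + (-2) + (2) + (0) + (0)] = 0/12 = 0
  <chi_6*chi_6, chi_5> = (1/12)[1*(4)*conj(2) + 1*(4)*conj(-2) + 2*(1)*conj(1) + 2*(1)*conj(-1) + 3*(0)*conj(0) + 3*(0)*conj(0)]
      = (1/12)[(8) + (-8) + (2) + (-2) + (0) + (0)] = 0/12 = 0
  <chi_6*chi_6, chi_6> = (1/12)[1*(4)*conj(2) + 1*(4)*conj(2) + 2*(1)*conj(-1) + 2*(1)*conj(-1) + 3*(0)*conj(0) + 3*(0)*conj(0)]
      = (1/12)[(8) + (8) + (-2) + (-2) + (0) + (0)] = 12/12 = 1
Hence the multiplicities are chi_1: 1, chi_2: 1, chi_6: 1. Dimension check: dim(chi_6)*dim(chi_6) = 2*2 = 4 and sum (mult * dim) = 1*1 + 1*1 + 1*2 = 4.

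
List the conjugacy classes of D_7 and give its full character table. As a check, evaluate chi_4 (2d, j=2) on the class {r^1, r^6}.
Conjugacy classes: {e} of size 1, {r^1, r^6} of size 2, {r^2, r^5} of size 2, {r^3, r^4} of size 2, {s, sr, ..., sr^6} of size 7.
Character table:
  irrep \ class              {e} (size 1)  {r^1, r^6} (size 2)  {r^2, r^5} (size 2)  {r^3, r^4} (size 2)  {s, sr, ..., sr^6} (size 7)
  chi_1 (triv)               1             1                    1                    1                    1                          
  chi_2 (sign: r->1, s->-1)  1             1                    1                    1                    -1                         
  chi_3 (2d, j=1)            2             2*cos(2*pi/7)        -2*cos(3*pi/7)       -2*cos(pi/7)         0                          
  chi_4 (2d, j=2)            2             -2*cos(3*pi/7)       -2*cos(pi/7)         2*cos(2*pi/7)        0                          
  chi_5 (2d, j=3)            2             -2*cos(pi/7)         2*cos(2*pi/7)        -2*cos(3*pi/7)       0                          

Spot check: chi_4 (2d, j=2) on {r^1, r^6} = -2*cos(3*pi/7).

Derivation: D_7 has order 2*7 = 14 with 5 conjugacy classes, hence 5 irreducibles. Sum of squared dims 1 + 1 + 4 + 4 + 4 = 14 = |G|. Linear characters come from the abelianisation; the 2-dimensional irreps have character r^k -> 2*cos(2*pi*j*k/7), reflections -> 0.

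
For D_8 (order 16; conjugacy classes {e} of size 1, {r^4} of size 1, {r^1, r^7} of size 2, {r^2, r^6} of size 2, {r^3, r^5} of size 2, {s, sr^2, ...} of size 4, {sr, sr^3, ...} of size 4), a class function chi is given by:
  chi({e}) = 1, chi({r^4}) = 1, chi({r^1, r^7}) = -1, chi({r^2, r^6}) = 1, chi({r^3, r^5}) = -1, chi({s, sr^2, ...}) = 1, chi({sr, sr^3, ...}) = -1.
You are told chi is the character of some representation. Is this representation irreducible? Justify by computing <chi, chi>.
Irreducible: <chi, chi> = 1.

Justification: <chi, chi> = (1/|G|) sum_C |C| * |chi(C)|^2 = (1/16)[1*|1|^2 + 1*|1|^2 + 2*|-1|^2 + 2*|1|^2 + 2*|-1|^2 + 4*|1|^2 + 4*|-1|^2]
  = (1/16)[(1) + (1) + (2) + (2) + (2) + (4) + (4)] = 16/16 = 1.
A character is irreducible iff <chi, chi> = 1, so this representation is irreducible.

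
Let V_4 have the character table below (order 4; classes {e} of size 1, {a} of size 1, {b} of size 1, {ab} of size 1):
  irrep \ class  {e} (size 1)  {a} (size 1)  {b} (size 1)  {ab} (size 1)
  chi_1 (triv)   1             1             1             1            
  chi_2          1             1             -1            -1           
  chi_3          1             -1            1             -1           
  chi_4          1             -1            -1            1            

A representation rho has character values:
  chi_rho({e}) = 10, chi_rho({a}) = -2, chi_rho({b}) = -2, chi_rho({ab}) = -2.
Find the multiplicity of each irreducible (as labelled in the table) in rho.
Multiplicities: chi_1: 1, chi_2: 3, chi_3: 3, chi_4: 3.

Derivation: Use <chi_rho, chi> = (1/|G|) sum_C |C| * chi_rho(C) * conj(chi(C)) with |G| = 4 for each irreducible chi in the table:
  <chi_rho, chi_1> = (1/4)[1*(10)*conj(1) + 1*(-2)*conj(1) + 1*(-2)*conj(1) + 1*(-2)*conj(1)]
      = (1/4)[(10) + (-2) + (-2) + (-2)] = 4/4 = 1
  <chi_rho, chi_2> = (1/4)[1*(10)*conj(1) + 1*(-2)*conj(1) + 1*(-2)*conj(-1) + 1*(-2)*conj(-1)]
      = (1/4)[(10) + (-2) + (2) + (2)] = 12/4 = 3
  <chi_rho, chi_3> = (1/4)[1*(10)*conj(1) + 1*(-2)*conj(-1) + 1*(-2)*conj(1) + 1*(-2)*conj(-1)]
      = (1/4)[(10) + (2) + (-2) + (2)] = 12/4 = 3
  <chi_rho, chi_4> = (1/4)[1*(10)*conj(1) + 1*(-2)*conj(-1) + 1*(-2)*conj(-1) + 1*(-2)*conj(1)]
      = (1/4)[(10) + (2) + (2) + (-2)] = 12/4 = 3
Dimension check: dim(rho) = sum (mult * dim) = 1*1 + 3*1 + 3*1 + 3*1 = 10 = chi_rho(e) = 10.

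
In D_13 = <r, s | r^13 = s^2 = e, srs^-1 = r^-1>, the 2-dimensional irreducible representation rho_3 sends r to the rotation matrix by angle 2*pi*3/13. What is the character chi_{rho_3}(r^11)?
chi_{rho_3}(r^11) = 2*cos(2*pi*3*11/13) = -2*cos(pi/13)

Explanation: rho_3(r^11) is rotation by angle 2*pi*3*11/13, whose trace is 2*cos(2*pi*3*11/13) = -2*cos(pi/13).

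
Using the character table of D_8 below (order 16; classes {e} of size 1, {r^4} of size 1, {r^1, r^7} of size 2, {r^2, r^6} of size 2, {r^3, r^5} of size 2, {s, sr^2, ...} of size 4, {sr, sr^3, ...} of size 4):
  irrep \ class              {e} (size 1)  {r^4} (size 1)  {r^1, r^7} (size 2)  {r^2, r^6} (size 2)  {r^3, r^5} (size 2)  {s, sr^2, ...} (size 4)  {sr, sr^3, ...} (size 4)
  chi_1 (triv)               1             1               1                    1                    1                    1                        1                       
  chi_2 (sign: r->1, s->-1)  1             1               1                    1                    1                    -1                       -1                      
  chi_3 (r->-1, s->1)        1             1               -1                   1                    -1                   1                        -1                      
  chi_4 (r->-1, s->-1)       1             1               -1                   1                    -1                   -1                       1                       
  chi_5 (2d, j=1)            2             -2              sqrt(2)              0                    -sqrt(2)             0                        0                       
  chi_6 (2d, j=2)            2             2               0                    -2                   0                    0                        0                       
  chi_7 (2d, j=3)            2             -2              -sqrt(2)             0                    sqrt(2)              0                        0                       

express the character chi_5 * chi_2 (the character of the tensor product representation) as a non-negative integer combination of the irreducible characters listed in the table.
chi_5 tensor chi_2 = chi_5 (all other irreducibles have multiplicity 0).

Justification: The character of a tensor product is the pointwise product (chi_5 * chi_2)(C) = chi_5(C) * chi_2(C):
  {e}: (2)*(1), {r^4}: (-2)*(1), {r^1, r^7}: (sqrt(2))*(1), {r^2, r^6}: (0)*(1), {r^3, r^5}: (-sqrt(2))*(1), {s, sr^2, ...}: (0)*(-1), {sr, sr^3, ...}: (0)*(-1)
so (chi_5 * chi_2) takes values
  {e} -> 2, {r^4} -> -2, {r^1, r^7} -> sqrt(2), {r^2, r^6} -> 0, {r^3, r^5} -> -sqrt(2), {s, sr^2, ...} -> 0, {sr, sr^3, ...} -> 0.
Now take the inner product of this character with each irreducible chi from the table, <chi_5*chi_2, chi> = (1/16) sum_C |C| (chi_5*chi_2)(C) conj(chi(C)):
  <chi_5*chi_2, chi_1> = (1/16)[1*(2)*conj(1) + 1*(-2)*conj(1) + 2*(sqrt(2))*conj(1) + 2*(0)*conj(1) + 2*(-sqrt(2))*conj(1) + 4*(0)*conj(1) + 4*(0)*conj(1)]
      = (1/16)[(2) + (-2) + (2*sqrt(2)) + (0) + (-2*sqrt(2)) + (0) + (0)] = 0/16 = 0
  <chi_5*chi_2, chi_2> = (1/16)[1*(2)*conj(1) + 1*(-2)*conj(1) + 2*(sqrt(2))*conj(1) + 2*(0)*conj(1) + 2*(-sqrt(2))*conj(1) + 4*(0)*conj(-1) + 4*(0)*conj(-1)]
      = (1/16)[(2) + (-2) + (2*sqrt(2)) + (0) + (-2*sqrt(2)) + (0) + (0)] = 0/16 = 0
  <chi_5*chi_2, chi_3> = (1/16)[1*(2)*conj(1) + 1*(-2)*conj(1) + 2*(sqrt(2))*conj(-1) + 2*(0)*conj(1) + 2*(-sqrt(2))*conj(-1) + 4*(0)*conj(1) + 4*(0)*conj(-1)]
      = (1/16)[(2) + (-2) + (-2*sqrt(2)) + (0) + (2*sqrt(2)) + (0) + (0)] = 0/16 = 0
  <chi_5*chi_2, chi_4> = (1/16)[1*(2)*conj(1) + 1*(-2)*conj(1) + 2*(sqrt(2))*conj(-1) + 2*(0)*conj(1) + 2*(-sqrt(2))*conj(-1) + 4*(0)*conj(-1) + 4*(0)*conj(1)]
      = (1/16)[(2) + (-2) + (-2*sqrt(2)) + (0) + (2*sqrt(2)) + (0) + (0)] = 0/16 = 0
  <chi_5*chi_2, chi_5> = (1/16)[1*(2)*conj(2) + 1*(-2)*conj(-2) + 2*(sqrt(2))*conj(sqrt(2)) + 2*(0)*conj(0) + 2*(-sqrt(2))*conj(-sqrt(2)) + 4*(0)*conj(0) + 4*(0)*conj(0)]
      = (1/16)[(4) + (4) + (4) + (0) + (4) + (0) + (0)] = 16/16 = 1
  <chi_5*chi_2, chi_6> = (1/16)[1*(2)*conj(2) + 1*(-2)*conj(2) + 2*(sqrt(2))*conj(0) + 2*(0)*conj(-2) + 2*(-sqrt(2))*conj(0) + 4*(0)*conj(0) + 4*(0)*conj(0)]
      = (1/16)[(4) + (-4) + (0) + (0) + (0) + (0) + (0)] = 0/16 = 0
  <chi_5*chi_2, chi_7> = (1/16)[1*(2)*conj(2) + 1*(-2)*conj(-2) + 2*(sqrt(2))*conj(-sqrt(2)) + 2*(0)*conj(0) + 2*(-sqrt(2))*conj(sqrt(2)) + 4*(0)*conj(0) + 4*(0)*conj(0)]
      = (1/16)[(4) + (4) + (-4) + (0) + (-4) + (0) + (0)] = 0/16 = 0
Hence the multiplicities are chi_5: 1. Dimension check: dim(chi_5)*dim(chi_2) = 2*1 = 2 and sum (mult * dim) = 1*2 = 2.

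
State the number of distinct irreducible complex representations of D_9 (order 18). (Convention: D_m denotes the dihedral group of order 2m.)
6

Reasoning: The number of irreducible complex representations of a finite group equals its number of conjugacy classes. D_9 has 6 conjugacy classes ((n+3)/2 for n odd), so D_9 (order 18) has exactly 6 irreducible complex representations.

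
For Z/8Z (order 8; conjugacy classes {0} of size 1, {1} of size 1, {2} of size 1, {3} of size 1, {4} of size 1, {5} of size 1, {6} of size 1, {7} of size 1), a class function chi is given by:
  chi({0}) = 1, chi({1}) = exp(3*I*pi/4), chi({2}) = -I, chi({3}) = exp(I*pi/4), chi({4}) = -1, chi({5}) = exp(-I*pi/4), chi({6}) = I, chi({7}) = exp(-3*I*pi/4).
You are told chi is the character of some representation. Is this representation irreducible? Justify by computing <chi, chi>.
Irreducible: <chi, chi> = 1.

Justification: <chi, chi> = (1/|G|) sum_C |C| * |chi(C)|^2 = (1/8)[1*|1|^2 + 1*|exp(3*I*pi/4)|^2 + 1*|-I|^2 + 1*|exp(I*pi/4)|^2 + 1*|-1|^2 + 1*|exp(-I*pi/4)|^2 + 1*|I|^2 + 1*|exp(-3*I*pi/4)|^2]
  = (1/8)[(1) + (1) + (1) + (1) + (1) + (1) + (1) + (1)] = 8/8 = 1.
(Exp terms are combined using exp(i*s)*conj(exp(i*t)) = exp(i*(s-t)), and sums of them are collapsed using the identity that for every m > 1 the m distinct m-th roots of unity sum to 0, e.g. 1 + exp(2*I*pi/3) + exp(-2*I*pi/3) = 0.)
A character is irreducible iff <chi, chi> = 1, so this representation is irreducible.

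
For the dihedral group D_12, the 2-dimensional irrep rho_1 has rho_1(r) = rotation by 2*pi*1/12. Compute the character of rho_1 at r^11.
chi_{rho_1}(r^11) = 2*cos(2*pi*1*11/12) = sqrt(3)

Details: rho_1(r^11) is rotation by angle 2*pi*1*11/12, whose trace is 2*cos(2*pi*1*11/12) = sqrt(3).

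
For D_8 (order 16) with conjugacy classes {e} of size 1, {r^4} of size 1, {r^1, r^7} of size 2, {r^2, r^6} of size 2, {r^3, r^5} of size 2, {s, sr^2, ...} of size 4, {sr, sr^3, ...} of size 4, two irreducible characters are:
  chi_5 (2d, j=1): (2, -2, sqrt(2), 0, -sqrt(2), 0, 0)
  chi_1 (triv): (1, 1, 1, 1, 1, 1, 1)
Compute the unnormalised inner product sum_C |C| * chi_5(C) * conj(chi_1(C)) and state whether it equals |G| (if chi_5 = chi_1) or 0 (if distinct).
Sum = 0; so <chi_5, chi_1> = 0 (distinct irreducibles are orthogonal).

Explanation: Compute term by term over conjugacy classes (|C| * chi_5(C) * conj(chi_1(C))):
  1*(2)*conj(1) + 1*(-2)*conj(1) + 2*(sqrt(2))*conj(1) + 2*(0)*conj(1) + 2*(-sqrt(2))*conj(1) + 4*(0)*conj(1) + 4*(0)*conj(1)
  = (2) + (-2) + (2*sqrt(2)) + (0) + (-2*sqrt(2)) + (0) + (0)
  = 0.
Dividing by |G| = 16 gives 0/16 = 0, matching the row-orthogonality relation <chi_5, chi_1> = [chi_5 = chi_1].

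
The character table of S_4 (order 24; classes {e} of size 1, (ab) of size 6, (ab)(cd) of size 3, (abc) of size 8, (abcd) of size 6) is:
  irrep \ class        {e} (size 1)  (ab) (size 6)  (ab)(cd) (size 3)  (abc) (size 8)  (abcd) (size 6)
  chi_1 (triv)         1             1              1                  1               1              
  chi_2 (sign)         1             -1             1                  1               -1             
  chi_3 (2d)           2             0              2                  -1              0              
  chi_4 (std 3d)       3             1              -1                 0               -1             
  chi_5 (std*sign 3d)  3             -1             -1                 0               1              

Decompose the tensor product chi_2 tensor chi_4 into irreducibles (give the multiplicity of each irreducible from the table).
chi_2 tensor chi_4 = chi_5 (all other irreducibles have multiplicity 0).

Argument: The character of a tensor product is the pointwise product (chi_2 * chi_4)(C) = chi_2(C) * chi_4(C):
  {e}: (1)*(3), (ab): (-1)*(1), (ab)(cd): (1)*(-1), (abc): (1)*(0), (abcd): (-1)*(-1)
so (chi_2 * chi_4) takes values
  {e} -> 3, (ab) -> -1, (ab)(cd) -> -1, (abc) -> 0, (abcd) -> 1.
Now take the inner product of this character with each irreducible chi from the table, <chi_2*chi_4, chi> = (1/24) sum_C |C| (chi_2*chi_4)(C) conj(chi(C)):
  <chi_2*chi_4, chi_1> = (1/24)[1*(3)*conj(1) + 6*(-1)*conj(1) + 3*(-1)*conj(1) + 8*(0)*conj(1) + 6*(1)*conj(1)]
      = (1/24)[(3) + (-6) + (-3) + (0) + (6)] = 0/24 = 0
  <chi_2*chi_4, chi_2> = (1/24)[1*(3)*conj(1) + 6*(-1)*conj(-1) + 3*(-1)*conj(1) + 8*(0)*conj(1) + 6*(1)*conj(-1)]
      = (1/24)[(3) + (6) + (-3) + (0) + (-6)] = 0/24 = 0
  <chi_2*chi_4, chi_3> = (1/24)[1*(3)*conj(2) + 6*(-1)*conj(0) + 3*(-1)*conj(2) + 8*(0)*conj(-1) + 6*(1)*conj(0)]
      = (1/24)[(6) + (0) + (-6) + (0) + (0)] = 0/24 = 0
  <chi_2*chi_4, chi_4> = (1/24)[1*(3)*conj(3) + 6*(-1)*conj(1) + 3*(-1)*conj(-1) + 8*(0)*conj(0) + 6*(1)*conj(-1)]
      = (1/24)[(9) + (-6) + (3) + (0) + (-6)] = 0/24 = 0
  <chi_2*chi_4, chi_5> = (1/24)[1*(3)*conj(3) + 6*(-1)*conj(-1) + 3*(-1)*conj(-1) + 8*(0)*conj(0) + 6*(1)*conj(1)]
      = (1/24)[(9) + (6) + (3) + (0) + (6)] = 24/24 = 1
Hence the multiplicities are chi_5: 1. Dimension check: dim(chi_2)*dim(chi_4) = 1*3 = 3 and sum (mult * dim) = 1*3 = 3.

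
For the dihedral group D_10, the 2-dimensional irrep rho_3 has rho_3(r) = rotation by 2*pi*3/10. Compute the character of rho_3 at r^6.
chi_{rho_3}(r^6) = 2*cos(2*pi*3*6/10) = -1/2 + sqrt(5)/2

Working: rho_3(r^6) is rotation by angle 2*pi*3*6/10, whose trace is 2*cos(2*pi*3*6/10) = -1/2 + sqrt(5)/2.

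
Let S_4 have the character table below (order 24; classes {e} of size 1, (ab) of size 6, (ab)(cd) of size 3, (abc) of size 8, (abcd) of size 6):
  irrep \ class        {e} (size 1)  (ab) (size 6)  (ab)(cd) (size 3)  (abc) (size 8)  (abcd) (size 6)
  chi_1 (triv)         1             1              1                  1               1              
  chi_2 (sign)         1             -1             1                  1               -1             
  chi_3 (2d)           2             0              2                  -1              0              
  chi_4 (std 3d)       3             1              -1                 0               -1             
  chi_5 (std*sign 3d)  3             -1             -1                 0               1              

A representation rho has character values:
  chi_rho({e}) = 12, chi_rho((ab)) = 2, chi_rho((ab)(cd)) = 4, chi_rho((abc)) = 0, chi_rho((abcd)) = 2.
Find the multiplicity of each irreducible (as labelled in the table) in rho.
Multiplicities: chi_1: 2, chi_2: 0, chi_3: 2, chi_4: 1, chi_5: 1.

Solution. Use <chi_rho, chi> = (1/|G|) sum_C |C| * chi_rho(C) * conj(chi(C)) with |G| = 24 for each irreducible chi in the table:
  <chi_rho, chi_1> = (1/24)[1*(12)*conj(1) + 6*(2)*conj(1) + 3*(4)*conj(1) + 8*(0)*conj(1) + 6*(2)*conj(1)]
      = (1/24)[(12) + (12) + (12) + (0) + (12)] = 48/24 = 2
  <chi_rho, chi_2> = (1/24)[1*(12)*conj(1) + 6*(2)*conj(-1) + 3*(4)*conj(1) + 8*(0)*conj(1) + 6*(2)*conj(-1)]
      = (1/24)[(12) + (-12) + (12) + (0) + (-12)] = 0/24 = 0
  <chi_rho, chi_3> = (1/24)[1*(12)*conj(2) + 6*(2)*conj(0) + 3*(4)*conj(2) + 8*(0)*conj(-1) + 6*(2)*conj(0)]
      = (1/24)[(24) + (0) + (24) + (0) + (0)] = 48/24 = 2
  <chi_rho, chi_4> = (1/24)[1*(12)*conj(3) + 6*(2)*conj(1) + 3*(4)*conj(-1) + 8*(0)*conj(0) + 6*(2)*conj(-1)]
      = (1/24)[(36) + (12) + (-12) + (0) + (-12)] = 24/24 = 1
  <chi_rho, chi_5> = (1/24)[1*(12)*conj(3) + 6*(2)*conj(-1) + 3*(4)*conj(-1) + 8*(0)*conj(0) + 6*(2)*conj(1)]
      = (1/24)[(36) + (-12) + (-12) + (0) + (12)] = 24/24 = 1
Dimension check: dim(rho) = sum (mult * dim) = 2*1 + 0*1 + 2*2 + 1*3 + 1*3 = 12 = chi_rho(e) = 12.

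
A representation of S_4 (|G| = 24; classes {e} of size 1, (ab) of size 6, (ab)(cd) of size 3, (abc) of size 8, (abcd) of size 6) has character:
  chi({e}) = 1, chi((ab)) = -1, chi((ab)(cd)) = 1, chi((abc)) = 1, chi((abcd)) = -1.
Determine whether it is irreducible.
Irreducible: <chi, chi> = 1.

Proof sketch: <chi, chi> = (1/|G|) sum_C |C| * |chi(C)|^2 = (1/24)[1*|1|^2 + 6*|-1|^2 + 3*|1|^2 + 8*|1|^2 + 6*|-1|^2]
  = (1/24)[(1) + (6) + (3) + (8) + (6)] = 24/24 = 1.
A character is irreducible iff <chi, chi> = 1, so this representation is irreducible.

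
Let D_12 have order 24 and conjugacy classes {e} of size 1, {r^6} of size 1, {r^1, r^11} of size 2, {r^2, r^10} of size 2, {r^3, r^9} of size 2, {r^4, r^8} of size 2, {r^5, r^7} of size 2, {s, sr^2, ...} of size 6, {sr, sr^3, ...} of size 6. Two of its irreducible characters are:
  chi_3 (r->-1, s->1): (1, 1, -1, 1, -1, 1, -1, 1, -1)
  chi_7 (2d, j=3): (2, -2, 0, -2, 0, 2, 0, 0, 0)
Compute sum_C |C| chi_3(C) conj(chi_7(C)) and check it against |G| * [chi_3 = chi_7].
Sum = 0; so <chi_3, chi_7> = 0 (distinct irreducibles are orthogonal).

Why: Compute term by term over conjugacy classes (|C| * chi_3(C) * conj(chi_7(C))):
  1*(1)*conj(2) + 1*(1)*conj(-2) + 2*(-1)*conj(0) + 2*(1)*conj(-2) + 2*(-1)*conj(0) + 2*(1)*conj(2) + 2*(-1)*conj(0) + 6*(1)*conj(0) + 6*(-1)*conj(0)
  = (2) + (-2) + (0) + (-4) + (0) + (4) + (0) + (0) + (0)
  = 0.
Dividing by |G| = 24 gives 0/24 = 0, matching the row-orthogonality relation <chi_3, chi_7> = [chi_3 = chi_7].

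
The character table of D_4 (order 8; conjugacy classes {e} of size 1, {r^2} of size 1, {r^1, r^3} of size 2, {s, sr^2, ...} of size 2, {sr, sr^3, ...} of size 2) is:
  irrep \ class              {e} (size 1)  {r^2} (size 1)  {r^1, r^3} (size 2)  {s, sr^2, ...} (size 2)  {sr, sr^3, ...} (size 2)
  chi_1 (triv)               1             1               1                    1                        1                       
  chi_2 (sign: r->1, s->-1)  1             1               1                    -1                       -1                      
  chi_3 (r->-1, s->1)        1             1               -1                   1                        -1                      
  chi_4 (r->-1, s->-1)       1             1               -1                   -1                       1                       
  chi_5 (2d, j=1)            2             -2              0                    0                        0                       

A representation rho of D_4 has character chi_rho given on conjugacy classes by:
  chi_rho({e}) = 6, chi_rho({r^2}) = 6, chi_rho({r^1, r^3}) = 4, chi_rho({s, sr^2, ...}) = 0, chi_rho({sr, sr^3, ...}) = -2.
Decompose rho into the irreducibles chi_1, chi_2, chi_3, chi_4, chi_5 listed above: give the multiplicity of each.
Multiplicities: chi_1: 2, chi_2: 3, chi_3: 1, chi_4: 0, chi_5: 0.

Explanation: Use <chi_rho, chi> = (1/|G|) sum_C |C| * chi_rho(C) * conj(chi(C)) with |G| = 8 for each irreducible chi in the table:
  <chi_rho, chi_1> = (1/8)[1*(6)*conj(1) + 1*(6)*conj(1) + 2*(4)*conj(1) + 2*(0)*conj(1) + 2*(-2)*conj(1)]
      = (1/8)[(6) + (6) + (8) + (0) + (-4)] = 16/8 = 2
  <chi_rho, chi_2> = (1/8)[1*(6)*conj(1) + 1*(6)*conj(1) + 2*(4)*conj(1) + 2*(0)*conj(-1) + 2*(-2)*conj(-1)]
      = (1/8)[(6) + (6) + (8) + (0) + (4)] = 24/8 = 3
  <chi_rho, chi_3> = (1/8)[1*(6)*conj(1) + 1*(6)*conj(1) + 2*(4)*conj(-1) + 2*(0)*conj(1) + 2*(-2)*conj(-1)]
      = (1/8)[(6) + (6) + (-8) + (0) + (4)] = 8/8 = 1
  <chi_rho, chi_4> = (1/8)[1*(6)*conj(1) + 1*(6)*conj(1) + 2*(4)*conj(-1) + 2*(0)*conj(-1) + 2*(-2)*conj(1)]
      = (1/8)[(6) + (6) + (-8) + (0) + (-4)] = 0/8 = 0
  <chi_rho, chi_5> = (1/8)[1*(6)*conj(2) + 1*(6)*conj(-2) + 2*(4)*conj(0) + 2*(0)*conj(0) + 2*(-2)*conj(0)]
      = (1/8)[(12) + (-12) + (0) + (0) + (0)] = 0/8 = 0
Dimension check: dim(rho) = sum (mult * dim) = 2*1 + 3*1 + 1*1 + 0*1 + 0*2 = 6 = chi_rho(e) = 6.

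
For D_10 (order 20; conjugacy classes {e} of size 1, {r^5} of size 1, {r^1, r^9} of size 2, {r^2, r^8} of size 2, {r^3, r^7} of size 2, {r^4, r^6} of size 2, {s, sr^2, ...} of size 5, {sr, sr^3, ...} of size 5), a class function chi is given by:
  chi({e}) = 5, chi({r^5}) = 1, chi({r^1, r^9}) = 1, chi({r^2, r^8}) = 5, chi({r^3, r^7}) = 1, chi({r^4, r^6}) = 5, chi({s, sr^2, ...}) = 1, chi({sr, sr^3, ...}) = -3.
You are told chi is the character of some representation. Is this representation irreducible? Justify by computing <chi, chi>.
Not irreducible (reducible): <chi, chi> = 9 > 1.

Proof sketch: <chi, chi> = (1/|G|) sum_C |C| * |chi(C)|^2 = (1/20)[1*|5|^2 + 1*|1|^2 + 2*|1|^2 + 2*|5|^2 + 2*|1|^2 + 2*|5|^2 + 5*|1|^2 + 5*|-3|^2]
  = (1/20)[(25) + (1) + (2) + (50) + (2) + (50) + (5) + (45)] = 180/20 = 9.
A character is irreducible iff <chi, chi> = 1, so this representation is reducible.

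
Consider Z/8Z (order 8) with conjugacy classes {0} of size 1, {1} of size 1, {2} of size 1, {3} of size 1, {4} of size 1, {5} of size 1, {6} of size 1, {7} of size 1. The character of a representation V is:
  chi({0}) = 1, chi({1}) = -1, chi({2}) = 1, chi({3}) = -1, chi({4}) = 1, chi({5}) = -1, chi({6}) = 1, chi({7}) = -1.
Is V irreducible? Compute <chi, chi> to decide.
Irreducible: <chi, chi> = 1.

Reasoning: <chi, chi> = (1/|G|) sum_C |C| * |chi(C)|^2 = (1/8)[1*|1|^2 + 1*|-1|^2 + 1*|1|^2 + 1*|-1|^2 + 1*|1|^2 + 1*|-1|^2 + 1*|1|^2 + 1*|-1|^2]
  = (1/8)[(1) + (1) + (1) + (1) + (1) + (1) + (1) + (1)] = 8/8 = 1.
(Exp terms are combined using exp(i*s)*conj(exp(i*t)) = exp(i*(s-t)), and sums of them are collapsed using the identity that for every m > 1 the m distinct m-th roots of unity sum to 0, e.g. 1 + exp(2*I*pi/3) + exp(-2*I*pi/3) = 0.)
A character is irreducible iff <chi, chi> = 1, so this representation is irreducible.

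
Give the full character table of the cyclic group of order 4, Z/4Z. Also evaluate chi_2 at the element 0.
Character table of Z/4Z (irreps indexed chi_0,...,chi_3 with chi_k(m) = zeta_4^(k*m), zeta_4 = exp(2*pi*i/4)):
  irrep \ class  {0} (size 1)  {1} (size 1)  {2} (size 1)  {3} (size 1)
  chi_0          1             1             1             1           
  chi_1          1             I             -1            -I          
  chi_2          1             -1            1             -1          
  chi_3          1             -I            -1            I           

Spot check: chi_2(0) = zeta_4^(2*0) = zeta_4^0 = 1.

Z/4Z is abelian, so all 4 irreducible complex representations are 1-dimensional. They are given by chi_k(m) = zeta_4^(k*m) for k = 0,...,3. Row orthogonality: sum_m chi_k(m) conj(chi_l(m)) = 4 * [k = l].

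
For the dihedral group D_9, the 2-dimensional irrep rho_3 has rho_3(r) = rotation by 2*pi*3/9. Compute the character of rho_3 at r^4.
chi_{rho_3}(r^4) = 2*cos(2*pi*3*4/9) = -1

Derivation: rho_3(r^4) is rotation by angle 2*pi*3*4/9, whose trace is 2*cos(2*pi*3*4/9) = -1.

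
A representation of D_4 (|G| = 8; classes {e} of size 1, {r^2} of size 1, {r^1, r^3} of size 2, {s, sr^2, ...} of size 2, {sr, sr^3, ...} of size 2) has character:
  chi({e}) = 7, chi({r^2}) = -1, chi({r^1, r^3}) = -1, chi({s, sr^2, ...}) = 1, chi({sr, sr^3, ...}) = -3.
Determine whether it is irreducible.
Not irreducible (reducible): <chi, chi> = 9 > 1.

Solution. <chi, chi> = (1/|G|) sum_C |C| * |chi(C)|^2 = (1/8)[1*|7|^2 + 1*|-1|^2 + 2*|-1|^2 + 2*|1|^2 + 2*|-3|^2]
  = (1/8)[(49) + (1) + (2) + (2) + (18)] = 72/8 = 9.
A character is irreducible iff <chi, chi> = 1, so this representation is reducible.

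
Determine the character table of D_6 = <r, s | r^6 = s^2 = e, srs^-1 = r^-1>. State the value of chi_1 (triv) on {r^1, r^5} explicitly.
Conjugacy classes: {e} of size 1, {r^3} of size 1, {r^1, r^5} of size 2, {r^2, r^4} of size 2, {s, sr^2, ...} of size 3, {sr, sr^3, ...} of size 3.
Character table:
  irrep \ class              {e} (size 1)  {r^3} (size 1)  {r^1, r^5} (size 2)  {r^2, r^4} (size 2)  {s, sr^2, ...} (size 3)  {sr, sr^3, ...} (size 3)
  chi_1 (triv)               1             1               1                    1                    1                        1                       
  chi_2 (sign: r->1, s->-1)  1             1               1                    1                    -1                       -1                      
  chi_3 (r->-1, s->1)        1             -1              -1                   1                    1                        -1                      
  chi_4 (r->-1, s->-1)       1             -1              -1                   1                    -1                       1                       
  chi_5 (2d, j=1)            2             -2              1                    -1                   0                        0                       
  chi_6 (2d, j=2)            2             2               -1                   -1                   0                        0                       

Spot check: chi_1 (triv) on {r^1, r^5} = 1.

Details: D_6 has order 2*6 = 12 with 6 conjugacy classes, hence 6 irreducibles. Sum of squared dims 1 + 1 + 1 + 1 + 4 + 4 = 12 = |G|. Linear characters come from the abelianisation; the 2-dimensional irreps have character r^k -> 2*cos(2*pi*j*k/6), reflections -> 0.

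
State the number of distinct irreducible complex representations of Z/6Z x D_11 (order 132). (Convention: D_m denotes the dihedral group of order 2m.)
42

Working: The number of irreducible complex representations of a finite group equals its number of conjugacy classes. For a direct product, #classes(G x H) = #classes(G) * #classes(H). Z/6Z has 6 classes (abelian), D_11 has 7 classes, so 6 * 7 = 42, so Z/6Z x D_11 (order 132) has exactly 42 irreducible complex representations.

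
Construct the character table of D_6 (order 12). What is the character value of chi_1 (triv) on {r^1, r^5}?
Conjugacy classes: {e} of size 1, {r^3} of size 1, {r^1, r^5} of size 2, {r^2, r^4} of size 2, {s, sr^2, ...} of size 3, {sr, sr^3, ...} of size 3.
Character table:
  irrep \ class              {e} (size 1)  {r^3} (size 1)  {r^1, r^5} (size 2)  {r^2, r^4} (size 2)  {s, sr^2, ...} (size 3)  {sr, sr^3, ...} (size 3)
  chi_1 (triv)               1             1               1                    1                    1                        1                       
  chi_2 (sign: r->1, s->-1)  1             1               1                    1                    -1                       -1                      
  chi_3 (r->-1, s->1)        1             -1              -1                   1                    1                        -1                      
  chi_4 (r->-1, s->-1)       1             -1              -1                   1                    -1                       1                       
  chi_5 (2d, j=1)            2             -2              1                    -1                   0                        0                       
  chi_6 (2d, j=2)            2             2               -1                   -1                   0                        0                       

Spot check: chi_1 (triv) on {r^1, r^5} = 1.

Solution. D_6 has order 2*6 = 12 with 6 conjugacy classes, hence 6 irreducibles. Sum of squared dims 1 + 1 + 1 + 1 + 4 + 4 = 12 = |G|. Linear characters come from the abelianisation; the 2-dimensional irreps have character r^k -> 2*cos(2*pi*j*k/6), reflections -> 0.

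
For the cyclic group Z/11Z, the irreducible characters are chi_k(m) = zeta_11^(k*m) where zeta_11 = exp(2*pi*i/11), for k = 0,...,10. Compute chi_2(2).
chi_2(2) = zeta_11^4 = exp(8*I*pi/11)

Derivation: chi_2(2) = zeta_11^(2*2) = zeta_11^4. Since zeta_11^11 = 1, this equals zeta_11^4 = exp(2*pi*i*4/11) = exp(8*I*pi/11).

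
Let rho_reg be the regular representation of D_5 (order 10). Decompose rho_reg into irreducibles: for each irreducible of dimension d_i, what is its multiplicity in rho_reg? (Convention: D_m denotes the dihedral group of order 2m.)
Each irreducible V_i of dimension d_i appears with multiplicity d_i, i.e. rho_reg = (direct sum over all irreducibles V_i) d_i V_i. The irreducible dimensions for D_5 are 1, 1, 2, 2: 2 irreducibles of dimension 1, each with multiplicity 1; 2 irreducibles of dimension 2, each with multiplicity 2. Total dimension 2*1*1 + 2*2*2 = 10 = |G|.

Details: General theorem: in the regular representation of a finite group G, each irreducible appears with multiplicity equal to its dimension. Check: dim(rho_reg) = sum d_i^2 = 1 + 1 + 4 + 4 = 10 = |G|.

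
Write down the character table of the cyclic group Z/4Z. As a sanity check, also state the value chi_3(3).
Character table of Z/4Z (irreps indexed chi_0,...,chi_3 with chi_k(m) = zeta_4^(k*m), zeta_4 = exp(2*pi*i/4)):
  irrep \ class  {0} (size 1)  {1} (size 1)  {2} (size 1)  {3} (size 1)
  chi_0          1             1             1             1           
  chi_1          1             I             -1            -I          
  chi_2          1             -1            1             -1          
  chi_3          1             -I            -1            I           

Spot check: chi_3(3) = zeta_4^(3*3) = zeta_4^9 = I.

Justification: Z/4Z is abelian, so all 4 irreducible complex representations are 1-dimensional. They are given by chi_k(m) = zeta_4^(k*m) for k = 0,...,3. Row orthogonality: sum_m chi_k(m) conj(chi_l(m)) = 4 * [k = l].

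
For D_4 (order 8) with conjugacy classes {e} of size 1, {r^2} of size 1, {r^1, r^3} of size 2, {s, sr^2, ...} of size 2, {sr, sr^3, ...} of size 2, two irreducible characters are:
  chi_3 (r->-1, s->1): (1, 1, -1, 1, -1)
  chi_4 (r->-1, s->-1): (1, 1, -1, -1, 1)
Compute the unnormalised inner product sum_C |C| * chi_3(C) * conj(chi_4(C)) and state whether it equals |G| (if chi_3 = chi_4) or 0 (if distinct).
Sum = 0; so <chi_3, chi_4> = 0 (distinct irreducibles are orthogonal).

Details: Compute term by term over conjugacy classes (|C| * chi_3(C) * conj(chi_4(C))):
  1*(1)*conj(1) + 1*(1)*conj(1) + 2*(-1)*conj(-1) + 2*(1)*conj(-1) + 2*(-1)*conj(1)
  = (1) + (1) + (2) + (-2) + (-2)
  = 0.
Dividing by |G| = 8 gives 0/8 = 0, matching the row-orthogonality relation <chi_3, chi_4> = [chi_3 = chi_4].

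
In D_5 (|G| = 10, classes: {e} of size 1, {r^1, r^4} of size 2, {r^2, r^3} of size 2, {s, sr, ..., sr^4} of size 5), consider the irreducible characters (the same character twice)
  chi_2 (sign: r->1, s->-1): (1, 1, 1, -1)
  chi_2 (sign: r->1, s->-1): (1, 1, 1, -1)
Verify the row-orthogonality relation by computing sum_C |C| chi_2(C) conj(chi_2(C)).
Sum = 10 = |G| = 10; so <chi_2, chi_2> = 1 (norm-1 confirms irreducibility).

Details: Compute term by term over conjugacy classes (|C| * chi_2(C) * conj(chi_2(C))):
  1*(1)*conj(1) + 2*(1)*conj(1) + 2*(1)*conj(1) + 5*(-1)*conj(-1)
  = (1) + (2) + (2) + (5)
  = 10.
Dividing by |G| = 10 gives 10/10 = 1, matching the row-orthogonality relation <chi_2, chi_2> = [chi_2 = chi_2].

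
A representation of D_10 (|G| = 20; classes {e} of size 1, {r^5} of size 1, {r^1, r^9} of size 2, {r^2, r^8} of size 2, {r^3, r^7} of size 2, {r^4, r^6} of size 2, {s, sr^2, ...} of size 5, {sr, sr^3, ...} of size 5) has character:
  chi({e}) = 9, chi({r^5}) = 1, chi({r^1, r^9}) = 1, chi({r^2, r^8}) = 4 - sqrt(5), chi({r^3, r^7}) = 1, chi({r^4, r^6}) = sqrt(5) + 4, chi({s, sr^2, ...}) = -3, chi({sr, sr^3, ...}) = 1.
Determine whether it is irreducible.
Not irreducible (reducible): <chi, chi> = 11 > 1.

Working: <chi, chi> = (1/|G|) sum_C |C| * |chi(C)|^2 = (1/20)[1*|9|^2 + 1*|1|^2 + 2*|1|^2 + 2*|4 - sqrt(5)|^2 + 2*|1|^2 + 2*|sqrt(5) + 4|^2 + 5*|-3|^2 + 5*|1|^2]
  = (1/20)[(81) + (1) + (2) + (42 - 16*sqrt(5)) + (2) + (16*sqrt(5) + 42) + (45) + (5)] = 220/20 = 11.
A character is irreducible iff <chi, chi> = 1, so this representation is reducible.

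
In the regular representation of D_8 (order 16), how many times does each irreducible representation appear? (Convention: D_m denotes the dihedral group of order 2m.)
Each irreducible V_i of dimension d_i appears with multiplicity d_i, i.e. rho_reg = (direct sum over all irreducibles V_i) d_i V_i. The irreducible dimensions for D_8 are 1, 1, 1, 1, 2, 2, 2: 4 irreducibles of dimension 1, each with multiplicity 1; 3 irreducibles of dimension 2, each with multiplicity 2. Total dimension 4*1*1 + 3*2*2 = 16 = |G|.

Proof sketch: General theorem: in the regular representation of a finite group G, each irreducible appears with multiplicity equal to its dimension. Check: dim(rho_reg) = sum d_i^2 = 1 + 1 + 1 + 1 + 4 + 4 + 4 = 16 = |G|.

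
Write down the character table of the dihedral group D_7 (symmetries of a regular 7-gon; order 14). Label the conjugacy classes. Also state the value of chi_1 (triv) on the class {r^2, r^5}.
Conjugacy classes: {e} of size 1, {r^1, r^6} of size 2, {r^2, r^5} of size 2, {r^3, r^4} of size 2, {s, sr, ..., sr^6} of size 7.
Character table:
  irrep \ class              {e} (size 1)  {r^1, r^6} (size 2)  {r^2, r^5} (size 2)  {r^3, r^4} (size 2)  {s, sr, ..., sr^6} (size 7)
  chi_1 (triv)               1             1                    1                    1                    1                          
  chi_2 (sign: r->1, s->-1)  1             1                    1                    1                    -1                         
  chi_3 (2d, j=1)            2             2*cos(2*pi/7)        -2*cos(3*pi/7)       -2*cos(pi/7)         0                          
  chi_4 (2d, j=2)            2             -2*cos(3*pi/7)       -2*cos(pi/7)         2*cos(2*pi/7)        0                          
  chi_5 (2d, j=3)            2             -2*cos(pi/7)         2*cos(2*pi/7)        -2*cos(3*pi/7)       0                          

Spot check: chi_1 (triv) on {r^2, r^5} = 1.

Details: D_7 has order 2*7 = 14 with 5 conjugacy classes, hence 5 irreducibles. Sum of squared dims 1 + 1 + 4 + 4 + 4 = 14 = |G|. Linear characters come from the abelianisation; the 2-dimensional irreps have character r^k -> 2*cos(2*pi*j*k/7), reflections -> 0.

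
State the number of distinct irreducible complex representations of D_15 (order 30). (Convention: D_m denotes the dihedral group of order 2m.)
9

Reasoning: The number of irreducible complex representations of a finite group equals its number of conjugacy classes. D_15 has 9 conjugacy classes ((n+3)/2 for n odd), so D_15 (order 30) has exactly 9 irreducible complex representations.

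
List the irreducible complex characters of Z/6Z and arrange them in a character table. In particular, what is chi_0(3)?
Character table of Z/6Z (irreps indexed chi_0,...,chi_5 with chi_k(m) = zeta_6^(k*m), zeta_6 = exp(2*pi*i/6)):
  irrep \ class  {0} (size 1)  {1} (size 1)    {2} (size 1)    {3} (size 1)  {4} (size 1)    {5} (size 1)  
  chi_0          1             1               1               1             1               1             
  chi_1          1             exp(I*pi/3)     exp(2*I*pi/3)   -1            exp(-2*I*pi/3)  exp(-I*pi/3)  
  chi_2          1             exp(2*I*pi/3)   exp(-2*I*pi/3)  1             exp(2*I*pi/3)   exp(-2*I*pi/3)
  chi_3          1             -1              1               -1            1               -1            
  chi_4          1             exp(-2*I*pi/3)  exp(2*I*pi/3)   1             exp(-2*I*pi/3)  exp(2*I*pi/3) 
  chi_5          1             exp(-I*pi/3)    exp(-2*I*pi/3)  -1            exp(2*I*pi/3)   exp(I*pi/3)   

Spot check: chi_0(3) = zeta_6^(0*3) = zeta_6^0 = 1.

Derivation: Z/6Z is abelian, so all 6 irreducible complex representations are 1-dimensional. They are given by chi_k(m) = zeta_6^(k*m) for k = 0,...,5. Row orthogonality: sum_m chi_k(m) conj(chi_l(m)) = 6 * [k = l].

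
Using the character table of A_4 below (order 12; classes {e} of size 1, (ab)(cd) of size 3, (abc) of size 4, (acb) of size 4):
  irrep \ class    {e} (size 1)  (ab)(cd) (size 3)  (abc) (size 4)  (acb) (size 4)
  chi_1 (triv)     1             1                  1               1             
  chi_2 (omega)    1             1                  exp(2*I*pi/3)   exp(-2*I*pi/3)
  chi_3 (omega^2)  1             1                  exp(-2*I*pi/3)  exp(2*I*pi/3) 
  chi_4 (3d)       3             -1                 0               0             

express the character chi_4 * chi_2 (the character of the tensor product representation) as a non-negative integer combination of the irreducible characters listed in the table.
chi_4 tensor chi_2 = chi_4 (all other irreducibles have multiplicity 0).

Reasoning: The character of a tensor product is the pointwise product (chi_4 * chi_2)(C) = chi_4(C) * chi_2(C):
  {e}: (3)*(1), (ab)(cd): (-1)*(1), (abc): (0)*(exp(2*I*pi/3)), (acb): (0)*(exp(-2*I*pi/3))
so (chi_4 * chi_2) takes values
  {e} -> 3, (ab)(cd) -> -1, (abc) -> 0, (acb) -> 0.
Now take the inner product of this character with each irreducible chi from the table, <chi_4*chi_2, chi> = (1/12) sum_C |C| (chi_4*chi_2)(C) conj(chi(C)):
  <chi_4*chi_2, chi_1> = (1/12)[1*(3)*conj(1) + 3*(-1)*conj(1) + 4*(0)*conj(1) + 4*(0)*conj(1)]
      = (1/12)[(3) + (-3) + (0) + (0)] = 0/12 = 0
  <chi_4*chi_2, chi_2> = (1/12)[1*(3)*conj(1) + 3*(-1)*conj(1) + 4*(0)*conj(exp(2*I*pi/3)) + 4*(0)*conj(exp(-2*I*pi/3))]
      = (1/12)[(3) + (-3) + (0) + (0)] = 0/12 = 0
  <chi_4*chi_2, chi_3> = (1/12)[1*(3)*conj(1) + 3*(-1)*conj(1) + 4*(0)*conj(exp(-2*I*pi/3)) + 4*(0)*conj(exp(2*I*pi/3))]
      = (1/12)[(3) + (-3) + (0) + (0)] = 0/12 = 0
  <chi_4*chi_2, chi_4> = (1/12)[1*(3)*conj(3) + 3*(-1)*conj(-1) + 4*(0)*conj(0) + 4*(0)*conj(0)]
      = (1/12)[(9) + (3) + (0) + (0)] = 12/12 = 1
(Exp terms are combined using exp(i*s)*conj(exp(i*t)) = exp(i*(s-t)), and sums of them are collapsed using the identity that for every m > 1 the m distinct m-th roots of unity sum to 0, e.g. 1 + exp(2*I*pi/3) + exp(-2*I*pi/3) = 0.)
Hence the multiplicities are chi_4: 1. Dimension check: dim(chi_4)*dim(chi_2) = 3*1 = 3 and sum (mult * dim) = 1*3 = 3.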